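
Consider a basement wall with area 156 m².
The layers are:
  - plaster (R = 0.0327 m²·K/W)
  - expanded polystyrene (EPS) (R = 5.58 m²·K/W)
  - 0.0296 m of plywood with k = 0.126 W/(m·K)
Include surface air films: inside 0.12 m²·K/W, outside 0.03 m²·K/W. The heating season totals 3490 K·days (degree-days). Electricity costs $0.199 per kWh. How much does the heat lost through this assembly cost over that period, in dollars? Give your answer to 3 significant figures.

0.0296/0.126 = 0.2349
R_total = 0.12 + 0.0327 + 5.58 + 0.2349 + 0.03 = 5.998 m²·K/W
E = A × HDD × 24 / R / 1000 = 156 × 3490 × 24 / 5.998 / 1000 = 2179 kWh
Cost = 2179 × 0.199 = $433.5

434 dollars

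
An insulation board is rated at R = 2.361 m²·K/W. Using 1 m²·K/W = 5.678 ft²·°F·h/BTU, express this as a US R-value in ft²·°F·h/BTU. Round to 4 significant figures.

R_US = 2.361 × 5.678 = 13.406

13.41 ft²·°F·h/BTU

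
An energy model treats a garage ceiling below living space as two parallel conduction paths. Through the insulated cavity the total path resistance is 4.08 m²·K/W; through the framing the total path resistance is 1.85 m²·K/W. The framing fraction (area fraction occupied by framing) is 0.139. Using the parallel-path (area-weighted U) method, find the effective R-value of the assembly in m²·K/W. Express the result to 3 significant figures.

3.49 m²·K/W

U_eff = 0.861/4.08 + 0.139/1.85 = 0.211 + 0.07514 = 0.2862
R_eff = 1/U_eff = 3.494 m²·K/W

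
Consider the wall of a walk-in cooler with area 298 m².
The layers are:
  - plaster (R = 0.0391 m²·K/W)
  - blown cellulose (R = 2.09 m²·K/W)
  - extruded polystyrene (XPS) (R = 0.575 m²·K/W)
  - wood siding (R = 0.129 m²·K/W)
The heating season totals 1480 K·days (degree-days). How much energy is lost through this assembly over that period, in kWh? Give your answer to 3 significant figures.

R_total = 0.0391 + 2.09 + 0.575 + 0.129 = 2.833 m²·K/W
E = A × HDD × 24 / R / 1000 = 298 × 1480 × 24 / 2.833 / 1000 = 3736 kWh

3740 kWh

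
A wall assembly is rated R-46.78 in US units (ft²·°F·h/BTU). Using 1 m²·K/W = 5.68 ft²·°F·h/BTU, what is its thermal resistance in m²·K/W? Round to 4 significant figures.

R_SI = 46.78/5.68 = 8.2359

8.236 m²·K/W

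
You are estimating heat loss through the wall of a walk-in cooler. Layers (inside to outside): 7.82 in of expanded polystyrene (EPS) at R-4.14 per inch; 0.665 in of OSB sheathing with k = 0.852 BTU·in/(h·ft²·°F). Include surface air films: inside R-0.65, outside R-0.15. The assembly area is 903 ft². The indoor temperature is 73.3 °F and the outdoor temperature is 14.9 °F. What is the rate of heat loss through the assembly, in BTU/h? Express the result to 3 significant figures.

7.82 × 4.14 = 32.37
0.665/0.852 = 0.7805
R_total = 0.65 + 32.37 + 0.7805 + 0.15 = 33.96 ft²·°F·h/BTU
Q = A·ΔT/R = 903 × (73.3 − 14.9) / 33.96 = 1553 BTU/h

1550 BTU/h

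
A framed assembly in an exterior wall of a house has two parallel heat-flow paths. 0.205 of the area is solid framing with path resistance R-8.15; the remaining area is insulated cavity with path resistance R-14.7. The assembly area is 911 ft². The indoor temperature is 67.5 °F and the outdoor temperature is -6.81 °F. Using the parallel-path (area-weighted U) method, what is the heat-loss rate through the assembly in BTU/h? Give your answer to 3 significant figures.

5360 BTU/h

U_eff = 0.795/14.7 + 0.205/8.15 = 0.05408 + 0.02515 = 0.07924
R_eff = 1/U_eff = 12.62 ft²·°F·h/BTU
Q = 911 × (67.5 − (-6.81)) / 12.62 = 5364 BTU/h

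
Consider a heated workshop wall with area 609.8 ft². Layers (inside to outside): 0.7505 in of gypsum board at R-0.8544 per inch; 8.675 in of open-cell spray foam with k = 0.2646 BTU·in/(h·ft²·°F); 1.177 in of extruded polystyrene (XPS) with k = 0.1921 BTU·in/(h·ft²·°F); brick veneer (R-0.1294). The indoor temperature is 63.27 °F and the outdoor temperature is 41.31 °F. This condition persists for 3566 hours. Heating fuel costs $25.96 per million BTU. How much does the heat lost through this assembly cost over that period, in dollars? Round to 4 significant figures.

31.24 dollars

0.7505 × 0.8544 = 0.64123
8.675/0.2646 = 32.785
1.177/0.1921 = 6.127
R_total = 0.64123 + 32.785 + 6.127 + 0.1294 = 39.683 ft²·°F·h/BTU
Q = 609.8 × (63.27 − 41.31) / 39.683 = 337.45 BTU/h
E = 337.45 × 3566 = 1203400 BTU
Cost = 1203400/10⁶ × 25.96 = $31.239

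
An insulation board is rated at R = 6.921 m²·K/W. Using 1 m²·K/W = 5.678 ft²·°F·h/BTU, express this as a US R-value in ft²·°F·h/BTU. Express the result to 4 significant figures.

39.30 ft²·°F·h/BTU

R_US = 6.921 × 5.678 = 39.297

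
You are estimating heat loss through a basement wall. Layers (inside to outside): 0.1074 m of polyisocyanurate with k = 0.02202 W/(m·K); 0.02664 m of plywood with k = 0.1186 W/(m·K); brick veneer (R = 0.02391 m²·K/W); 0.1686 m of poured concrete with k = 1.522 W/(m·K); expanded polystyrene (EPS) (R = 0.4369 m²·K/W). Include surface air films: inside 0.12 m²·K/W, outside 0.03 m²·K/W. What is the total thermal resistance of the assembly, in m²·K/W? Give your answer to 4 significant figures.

5.824 m²·K/W

0.1074/0.02202 = 4.8774
0.02664/0.1186 = 0.22462
0.1686/1.522 = 0.11078
R_total = 0.12 + 4.8774 + 0.22462 + 0.02391 + 0.11078 + 0.4369 + 0.03 = 5.8236 m²·K/W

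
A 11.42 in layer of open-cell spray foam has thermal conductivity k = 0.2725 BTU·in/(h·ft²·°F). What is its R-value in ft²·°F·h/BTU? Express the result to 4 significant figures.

R = L/k = 11.42/0.2725 = 41.908 ft²·°F·h/BTU

41.91 ft²·°F·h/BTU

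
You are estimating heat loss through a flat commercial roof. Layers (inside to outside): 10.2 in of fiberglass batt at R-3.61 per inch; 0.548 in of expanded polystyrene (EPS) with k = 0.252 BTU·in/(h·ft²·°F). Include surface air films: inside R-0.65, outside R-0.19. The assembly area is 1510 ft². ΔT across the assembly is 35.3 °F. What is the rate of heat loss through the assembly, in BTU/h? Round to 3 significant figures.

10.2 × 3.61 = 36.82
0.548/0.252 = 2.175
R_total = 0.65 + 36.82 + 2.175 + 0.19 = 39.84 ft²·°F·h/BTU
Q = A·ΔT/R = 1510 × 35.3 / 39.84 = 1338 BTU/h

1340 BTU/h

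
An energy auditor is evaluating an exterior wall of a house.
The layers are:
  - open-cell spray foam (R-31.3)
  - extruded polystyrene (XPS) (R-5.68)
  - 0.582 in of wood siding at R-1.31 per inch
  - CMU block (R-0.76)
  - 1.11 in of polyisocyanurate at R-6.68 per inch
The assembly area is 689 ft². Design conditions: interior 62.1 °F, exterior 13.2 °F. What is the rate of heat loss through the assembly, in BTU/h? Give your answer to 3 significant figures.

0.582 × 1.31 = 0.7624
1.11 × 6.68 = 7.415
R_total = 31.3 + 5.68 + 0.7624 + 0.76 + 7.415 = 45.92 ft²·°F·h/BTU
Q = A·ΔT/R = 689 × (62.1 − 13.2) / 45.92 = 733.8 BTU/h

734 BTU/h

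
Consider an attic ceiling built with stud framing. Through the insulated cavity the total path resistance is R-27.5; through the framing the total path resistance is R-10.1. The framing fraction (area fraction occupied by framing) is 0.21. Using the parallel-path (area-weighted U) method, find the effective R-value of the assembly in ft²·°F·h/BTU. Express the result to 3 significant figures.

U_eff = 0.79/27.5 + 0.21/10.1 = 0.02873 + 0.02079 = 0.04952
R_eff = 1/U_eff = 20.19 ft²·°F·h/BTU

20.2 ft²·°F·h/BTU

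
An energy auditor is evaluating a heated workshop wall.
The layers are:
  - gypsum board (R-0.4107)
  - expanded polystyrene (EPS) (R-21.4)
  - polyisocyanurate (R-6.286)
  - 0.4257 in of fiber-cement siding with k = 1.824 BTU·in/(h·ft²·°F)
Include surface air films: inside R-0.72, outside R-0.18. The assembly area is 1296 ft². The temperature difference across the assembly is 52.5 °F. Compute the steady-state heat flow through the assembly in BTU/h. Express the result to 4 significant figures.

2328 BTU/h

0.4257/1.824 = 0.23339
R_total = 0.72 + 0.4107 + 21.4 + 6.286 + 0.23339 + 0.18 = 29.23 ft²·°F·h/BTU
Q = A·ΔT/R = 1296 × 52.5 / 29.23 = 2327.7 BTU/h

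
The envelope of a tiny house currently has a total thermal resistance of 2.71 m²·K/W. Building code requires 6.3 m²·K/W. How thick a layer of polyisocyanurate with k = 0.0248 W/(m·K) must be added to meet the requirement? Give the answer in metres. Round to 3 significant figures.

0.0890 m

ΔR = 6.3 − 2.71 = 3.59 m²·K/W
L = ΔR × k = 3.59 × 0.0248 = 0.08903 m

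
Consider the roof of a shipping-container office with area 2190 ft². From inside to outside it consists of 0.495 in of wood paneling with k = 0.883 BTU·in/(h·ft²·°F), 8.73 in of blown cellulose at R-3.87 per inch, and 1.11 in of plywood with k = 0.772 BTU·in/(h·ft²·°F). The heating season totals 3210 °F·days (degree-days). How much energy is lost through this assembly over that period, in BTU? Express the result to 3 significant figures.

0.495/0.883 = 0.5606
8.73 × 3.87 = 33.79
1.11/0.772 = 1.438
R_total = 0.5606 + 33.79 + 1.438 = 35.78 ft²·°F·h/BTU
E = A × HDD × 24 / R = 2190 × 3210 × 24 / 35.78 = 4715000 BTU

4710000 BTU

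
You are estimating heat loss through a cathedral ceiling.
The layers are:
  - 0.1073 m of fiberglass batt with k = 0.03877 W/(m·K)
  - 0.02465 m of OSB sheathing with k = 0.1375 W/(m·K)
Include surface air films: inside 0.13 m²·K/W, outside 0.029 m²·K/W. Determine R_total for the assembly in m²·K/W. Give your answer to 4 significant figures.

0.1073/0.03877 = 2.7676
0.02465/0.1375 = 0.17927
R_total = 0.13 + 2.7676 + 0.17927 + 0.029 = 3.1059 m²·K/W

3.106 m²·K/W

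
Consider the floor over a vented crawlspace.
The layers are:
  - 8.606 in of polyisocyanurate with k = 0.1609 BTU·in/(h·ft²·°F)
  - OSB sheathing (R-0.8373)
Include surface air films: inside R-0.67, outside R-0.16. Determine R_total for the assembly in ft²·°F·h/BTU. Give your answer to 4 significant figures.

8.606/0.1609 = 53.487
R_total = 0.67 + 53.487 + 0.8373 + 0.16 = 55.154 ft²·°F·h/BTU

55.15 ft²·°F·h/BTU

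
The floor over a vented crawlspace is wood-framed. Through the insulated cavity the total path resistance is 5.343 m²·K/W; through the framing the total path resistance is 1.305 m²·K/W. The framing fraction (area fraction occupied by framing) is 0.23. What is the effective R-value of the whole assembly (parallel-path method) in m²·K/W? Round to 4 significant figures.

3.121 m²·K/W

U_eff = 0.77/5.343 + 0.23/1.305 = 0.14411 + 0.17625 = 0.32036
R_eff = 1/U_eff = 3.1215 m²·K/W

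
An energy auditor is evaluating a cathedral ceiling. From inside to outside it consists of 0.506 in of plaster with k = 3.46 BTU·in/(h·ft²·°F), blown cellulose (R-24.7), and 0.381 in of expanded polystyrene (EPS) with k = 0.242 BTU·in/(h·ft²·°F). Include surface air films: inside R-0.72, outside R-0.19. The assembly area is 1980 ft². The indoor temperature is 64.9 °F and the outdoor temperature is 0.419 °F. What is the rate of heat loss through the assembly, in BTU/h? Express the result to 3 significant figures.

4670 BTU/h

0.506/3.46 = 0.1462
0.381/0.242 = 1.574
R_total = 0.72 + 0.1462 + 24.7 + 1.574 + 0.19 = 27.33 ft²·°F·h/BTU
Q = A·ΔT/R = 1980 × (64.9 − 0.419) / 27.33 = 4671 BTU/h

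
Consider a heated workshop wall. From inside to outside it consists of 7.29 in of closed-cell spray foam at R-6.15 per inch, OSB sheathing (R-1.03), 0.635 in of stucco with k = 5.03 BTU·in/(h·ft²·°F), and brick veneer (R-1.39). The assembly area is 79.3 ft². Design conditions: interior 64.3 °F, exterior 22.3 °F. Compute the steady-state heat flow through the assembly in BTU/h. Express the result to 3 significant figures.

7.29 × 6.15 = 44.83
0.635/5.03 = 0.1262
R_total = 44.83 + 1.03 + 0.1262 + 1.39 = 47.38 ft²·°F·h/BTU
Q = A·ΔT/R = 79.3 × (64.3 − 22.3) / 47.38 = 70.3 BTU/h

70.3 BTU/h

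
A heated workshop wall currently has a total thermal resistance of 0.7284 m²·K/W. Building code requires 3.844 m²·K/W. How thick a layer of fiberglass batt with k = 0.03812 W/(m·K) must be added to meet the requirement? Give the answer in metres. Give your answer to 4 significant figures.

ΔR = 3.844 − 0.7284 = 3.1156 m²·K/W
L = ΔR × k = 3.1156 × 0.03812 = 0.11877 m

0.1188 m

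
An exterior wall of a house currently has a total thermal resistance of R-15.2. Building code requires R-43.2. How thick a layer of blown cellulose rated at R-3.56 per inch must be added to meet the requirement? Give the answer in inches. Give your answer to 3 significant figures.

ΔR = 43.2 − 15.2 = 28 ft²·°F·h/BTU
L = ΔR / (R/in) = 28/3.56 = 7.865 in

7.87 in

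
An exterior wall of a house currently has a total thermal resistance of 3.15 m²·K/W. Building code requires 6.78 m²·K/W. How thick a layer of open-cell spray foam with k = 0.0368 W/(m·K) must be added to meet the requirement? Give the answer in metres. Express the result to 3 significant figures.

ΔR = 6.78 − 3.15 = 3.63 m²·K/W
L = ΔR × k = 3.63 × 0.0368 = 0.1336 m

0.134 m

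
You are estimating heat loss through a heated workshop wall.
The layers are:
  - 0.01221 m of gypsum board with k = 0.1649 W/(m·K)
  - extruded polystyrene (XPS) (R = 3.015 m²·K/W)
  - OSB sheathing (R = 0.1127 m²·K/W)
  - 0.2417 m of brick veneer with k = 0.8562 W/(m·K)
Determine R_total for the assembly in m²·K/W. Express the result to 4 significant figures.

3.484 m²·K/W

0.01221/0.1649 = 0.074045
0.2417/0.8562 = 0.28229
R_total = 0.074045 + 3.015 + 0.1127 + 0.28229 = 3.484 m²·K/W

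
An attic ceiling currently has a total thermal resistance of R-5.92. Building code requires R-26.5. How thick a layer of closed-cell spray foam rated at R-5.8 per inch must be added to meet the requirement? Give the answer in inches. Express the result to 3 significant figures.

3.55 in

ΔR = 26.5 − 5.92 = 20.58 ft²·°F·h/BTU
L = ΔR / (R/in) = 20.58/5.8 = 3.548 in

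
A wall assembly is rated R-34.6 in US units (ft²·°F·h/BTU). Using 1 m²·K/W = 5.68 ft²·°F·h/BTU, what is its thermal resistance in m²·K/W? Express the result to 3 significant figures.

6.09 m²·K/W

R_SI = 34.6/5.68 = 6.092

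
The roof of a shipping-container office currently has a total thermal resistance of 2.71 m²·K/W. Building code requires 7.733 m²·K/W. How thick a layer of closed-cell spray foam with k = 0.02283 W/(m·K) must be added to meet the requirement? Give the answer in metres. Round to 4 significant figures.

0.1147 m

ΔR = 7.733 − 2.71 = 5.023 m²·K/W
L = ΔR × k = 5.023 × 0.02283 = 0.11468 m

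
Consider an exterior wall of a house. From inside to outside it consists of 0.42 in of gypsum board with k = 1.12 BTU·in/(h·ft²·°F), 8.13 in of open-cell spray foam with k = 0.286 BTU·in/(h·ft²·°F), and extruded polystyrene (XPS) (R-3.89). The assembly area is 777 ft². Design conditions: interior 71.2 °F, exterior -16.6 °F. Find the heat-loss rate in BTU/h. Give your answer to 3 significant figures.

2090 BTU/h

0.42/1.12 = 0.375
8.13/0.286 = 28.43
R_total = 0.375 + 28.43 + 3.89 = 32.69 ft²·°F·h/BTU
Q = A·ΔT/R = 777 × (71.2 − (-16.6)) / 32.69 = 2087 BTU/h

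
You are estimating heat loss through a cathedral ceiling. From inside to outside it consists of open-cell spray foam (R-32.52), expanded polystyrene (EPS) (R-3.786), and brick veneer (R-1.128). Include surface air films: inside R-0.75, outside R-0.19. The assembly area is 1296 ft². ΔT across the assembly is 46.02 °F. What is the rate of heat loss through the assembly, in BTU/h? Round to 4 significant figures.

R_total = 0.75 + 32.52 + 3.786 + 1.128 + 0.19 = 38.374 ft²·°F·h/BTU
Q = A·ΔT/R = 1296 × 46.02 / 38.374 = 1554.2 BTU/h

1554 BTU/h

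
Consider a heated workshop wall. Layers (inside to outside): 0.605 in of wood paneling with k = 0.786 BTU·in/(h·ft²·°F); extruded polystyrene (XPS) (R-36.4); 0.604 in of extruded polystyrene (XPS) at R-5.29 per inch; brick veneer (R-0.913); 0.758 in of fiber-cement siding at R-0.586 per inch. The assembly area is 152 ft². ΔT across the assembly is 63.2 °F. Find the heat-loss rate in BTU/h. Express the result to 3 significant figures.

0.605/0.786 = 0.7697
0.604 × 5.29 = 3.195
0.758 × 0.586 = 0.4442
R_total = 0.7697 + 36.4 + 3.195 + 0.913 + 0.4442 = 41.72 ft²·°F·h/BTU
Q = A·ΔT/R = 152 × 63.2 / 41.72 = 230.2 BTU/h

230 BTU/h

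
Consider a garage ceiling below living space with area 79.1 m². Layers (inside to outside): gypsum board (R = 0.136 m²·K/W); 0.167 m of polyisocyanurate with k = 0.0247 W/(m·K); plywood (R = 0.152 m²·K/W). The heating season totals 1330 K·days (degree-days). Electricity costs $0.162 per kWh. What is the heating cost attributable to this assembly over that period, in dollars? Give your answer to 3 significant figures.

0.167/0.0247 = 6.761
R_total = 0.136 + 6.761 + 0.152 = 7.049 m²·K/W
E = A × HDD × 24 / R / 1000 = 79.1 × 1330 × 24 / 7.049 / 1000 = 358.2 kWh
Cost = 358.2 × 0.162 = $58.03

58.0 dollars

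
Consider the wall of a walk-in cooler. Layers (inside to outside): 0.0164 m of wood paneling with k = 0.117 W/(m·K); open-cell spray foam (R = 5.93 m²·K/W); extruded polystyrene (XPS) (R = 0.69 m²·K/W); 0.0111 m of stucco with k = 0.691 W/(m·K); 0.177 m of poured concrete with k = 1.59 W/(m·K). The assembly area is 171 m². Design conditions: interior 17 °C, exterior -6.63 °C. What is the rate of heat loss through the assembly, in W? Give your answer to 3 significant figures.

587 W

0.0164/0.117 = 0.1402
0.0111/0.691 = 0.01606
0.177/1.59 = 0.1113
R_total = 0.1402 + 5.93 + 0.69 + 0.01606 + 0.1113 = 6.888 m²·K/W
Q = A·ΔT/R = 171 × (17 − (-6.63)) / 6.888 = 586.7 W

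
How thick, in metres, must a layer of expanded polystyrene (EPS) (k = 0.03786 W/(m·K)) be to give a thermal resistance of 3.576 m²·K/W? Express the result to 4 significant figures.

L = R·k = 3.576 × 0.03786 = 0.13539 m

0.1354 m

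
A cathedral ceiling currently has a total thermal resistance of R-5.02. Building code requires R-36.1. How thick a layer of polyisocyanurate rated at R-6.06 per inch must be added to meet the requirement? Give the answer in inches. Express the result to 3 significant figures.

5.13 in

ΔR = 36.1 − 5.02 = 31.08 ft²·°F·h/BTU
L = ΔR / (R/in) = 31.08/6.06 = 5.129 in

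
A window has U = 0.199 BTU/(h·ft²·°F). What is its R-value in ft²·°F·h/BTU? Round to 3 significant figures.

5.03 ft²·°F·h/BTU

R = 1/U = 1/0.199 = 5.025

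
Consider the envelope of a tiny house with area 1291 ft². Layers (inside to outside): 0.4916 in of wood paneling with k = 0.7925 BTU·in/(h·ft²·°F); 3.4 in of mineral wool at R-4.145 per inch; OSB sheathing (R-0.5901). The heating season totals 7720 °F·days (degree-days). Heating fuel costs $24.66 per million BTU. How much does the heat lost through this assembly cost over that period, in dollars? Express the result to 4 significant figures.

0.4916/0.7925 = 0.62032
3.4 × 4.145 = 14.093
R_total = 0.62032 + 14.093 + 0.5901 = 15.303 ft²·°F·h/BTU
E = A × HDD × 24 / R = 1291 × 7720 × 24 / 15.303 = 15630000 BTU
Cost = 15630000/10⁶ × 24.66 = $385.44

385.4 dollars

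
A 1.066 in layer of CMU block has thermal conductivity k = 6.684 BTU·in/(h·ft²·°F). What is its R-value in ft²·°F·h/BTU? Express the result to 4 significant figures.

0.1595 ft²·°F·h/BTU

R = L/k = 1.066/6.684 = 0.15949 ft²·°F·h/BTU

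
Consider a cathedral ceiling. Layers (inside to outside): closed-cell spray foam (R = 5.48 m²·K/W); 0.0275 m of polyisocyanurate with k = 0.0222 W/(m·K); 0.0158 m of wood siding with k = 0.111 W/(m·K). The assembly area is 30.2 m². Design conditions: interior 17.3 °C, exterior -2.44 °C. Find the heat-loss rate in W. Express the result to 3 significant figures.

86.9 W

0.0275/0.0222 = 1.239
0.0158/0.111 = 0.1423
R_total = 5.48 + 1.239 + 0.1423 = 6.861 m²·K/W
Q = A·ΔT/R = 30.2 × (17.3 − (-2.44)) / 6.861 = 86.89 W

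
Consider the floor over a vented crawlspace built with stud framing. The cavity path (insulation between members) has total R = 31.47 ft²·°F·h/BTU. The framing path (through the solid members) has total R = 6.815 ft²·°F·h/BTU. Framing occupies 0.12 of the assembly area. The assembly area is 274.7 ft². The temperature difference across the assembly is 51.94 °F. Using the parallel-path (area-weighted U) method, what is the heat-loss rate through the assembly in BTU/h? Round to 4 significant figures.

650.2 BTU/h

U_eff = 0.88/31.47 + 0.12/6.815 = 0.027963 + 0.017608 = 0.045571
R_eff = 1/U_eff = 21.944 ft²·°F·h/BTU
Q = 274.7 × 51.94 / 21.944 = 650.21 BTU/h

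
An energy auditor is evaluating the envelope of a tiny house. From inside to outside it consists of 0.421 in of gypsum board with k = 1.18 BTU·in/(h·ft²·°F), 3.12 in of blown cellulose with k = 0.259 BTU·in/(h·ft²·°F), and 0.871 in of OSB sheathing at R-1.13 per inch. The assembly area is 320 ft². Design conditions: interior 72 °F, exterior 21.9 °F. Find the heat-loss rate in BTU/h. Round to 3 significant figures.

0.421/1.18 = 0.3568
3.12/0.259 = 12.05
0.871 × 1.13 = 0.9842
R_total = 0.3568 + 12.05 + 0.9842 = 13.39 ft²·°F·h/BTU
Q = A·ΔT/R = 320 × (72 − 21.9) / 13.39 = 1198 BTU/h

1200 BTU/h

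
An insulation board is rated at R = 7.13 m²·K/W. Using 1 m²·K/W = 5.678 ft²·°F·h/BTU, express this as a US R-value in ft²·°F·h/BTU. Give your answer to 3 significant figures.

40.5 ft²·°F·h/BTU

R_US = 7.13 × 5.678 = 40.48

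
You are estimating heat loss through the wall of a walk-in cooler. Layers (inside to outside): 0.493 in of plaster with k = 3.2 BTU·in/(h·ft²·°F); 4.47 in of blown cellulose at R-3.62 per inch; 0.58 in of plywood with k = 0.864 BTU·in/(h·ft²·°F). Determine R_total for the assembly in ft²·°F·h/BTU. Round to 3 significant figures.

0.493/3.2 = 0.1541
4.47 × 3.62 = 16.18
0.58/0.864 = 0.6713
R_total = 0.1541 + 16.18 + 0.6713 = 17.01 ft²·°F·h/BTU

17.0 ft²·°F·h/BTU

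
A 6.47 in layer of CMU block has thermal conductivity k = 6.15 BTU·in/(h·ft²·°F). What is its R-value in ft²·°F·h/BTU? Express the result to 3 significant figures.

1.05 ft²·°F·h/BTU

R = L/k = 6.47/6.15 = 1.052 ft²·°F·h/BTU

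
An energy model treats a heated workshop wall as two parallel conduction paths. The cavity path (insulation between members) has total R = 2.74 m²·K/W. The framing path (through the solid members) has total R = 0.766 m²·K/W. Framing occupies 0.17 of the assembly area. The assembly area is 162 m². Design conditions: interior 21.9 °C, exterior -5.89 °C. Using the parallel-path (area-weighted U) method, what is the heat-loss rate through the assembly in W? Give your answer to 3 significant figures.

2360 W

U_eff = 0.83/2.74 + 0.17/0.766 = 0.3029 + 0.2219 = 0.5249
R_eff = 1/U_eff = 1.905 m²·K/W
Q = 162 × (21.9 − (-5.89)) / 1.905 = 2363 W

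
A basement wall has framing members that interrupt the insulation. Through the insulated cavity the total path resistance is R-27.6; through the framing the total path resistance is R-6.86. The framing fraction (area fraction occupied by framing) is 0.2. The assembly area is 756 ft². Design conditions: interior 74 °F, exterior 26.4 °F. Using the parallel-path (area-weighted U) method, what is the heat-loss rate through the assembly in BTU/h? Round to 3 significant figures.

2090 BTU/h

U_eff = 0.8/27.6 + 0.2/6.86 = 0.02899 + 0.02915 = 0.05814
R_eff = 1/U_eff = 17.2 ft²·°F·h/BTU
Q = 756 × (74 − 26.4) / 17.2 = 2092 BTU/h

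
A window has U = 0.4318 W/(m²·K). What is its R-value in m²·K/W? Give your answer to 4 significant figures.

2.316 m²·K/W

R = 1/U = 1/0.4318 = 2.3159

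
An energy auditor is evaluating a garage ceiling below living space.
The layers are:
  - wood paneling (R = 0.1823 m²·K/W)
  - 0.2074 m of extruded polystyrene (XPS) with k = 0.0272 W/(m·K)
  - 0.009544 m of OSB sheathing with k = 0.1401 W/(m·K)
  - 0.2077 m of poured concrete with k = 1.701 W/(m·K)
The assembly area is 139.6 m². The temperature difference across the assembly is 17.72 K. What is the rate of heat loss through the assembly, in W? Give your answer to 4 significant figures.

0.2074/0.0272 = 7.625
0.009544/0.1401 = 0.068123
0.2077/1.701 = 0.1221
R_total = 0.1823 + 7.625 + 0.068123 + 0.1221 = 7.9975 m²·K/W
Q = A·ΔT/R = 139.6 × 17.72 / 7.9975 = 309.31 W

309.3 W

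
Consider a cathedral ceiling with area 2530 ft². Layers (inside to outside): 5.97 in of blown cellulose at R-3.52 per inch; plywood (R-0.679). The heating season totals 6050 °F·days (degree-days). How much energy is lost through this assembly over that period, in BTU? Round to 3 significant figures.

16900000 BTU

5.97 × 3.52 = 21.01
R_total = 21.01 + 0.679 = 21.69 ft²·°F·h/BTU
E = A × HDD × 24 / R = 2530 × 6050 × 24 / 21.69 = 16930000 BTU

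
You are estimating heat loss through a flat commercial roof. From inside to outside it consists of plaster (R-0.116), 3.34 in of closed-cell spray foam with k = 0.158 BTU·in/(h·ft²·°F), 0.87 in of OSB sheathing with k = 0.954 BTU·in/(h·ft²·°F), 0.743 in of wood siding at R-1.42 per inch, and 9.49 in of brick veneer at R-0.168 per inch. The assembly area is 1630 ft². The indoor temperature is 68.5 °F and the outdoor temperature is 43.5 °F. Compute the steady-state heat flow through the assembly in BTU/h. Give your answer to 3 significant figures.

1640 BTU/h

3.34/0.158 = 21.14
0.87/0.954 = 0.9119
0.743 × 1.42 = 1.055
9.49 × 0.168 = 1.594
R_total = 0.116 + 21.14 + 0.9119 + 1.055 + 1.594 = 24.82 ft²·°F·h/BTU
Q = A·ΔT/R = 1630 × (68.5 − 43.5) / 24.82 = 1642 BTU/h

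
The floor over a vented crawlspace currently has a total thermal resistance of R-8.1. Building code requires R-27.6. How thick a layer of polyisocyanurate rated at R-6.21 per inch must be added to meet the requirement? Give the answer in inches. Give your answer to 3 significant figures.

3.14 in

ΔR = 27.6 − 8.1 = 19.5 ft²·°F·h/BTU
L = ΔR / (R/in) = 19.5/6.21 = 3.14 in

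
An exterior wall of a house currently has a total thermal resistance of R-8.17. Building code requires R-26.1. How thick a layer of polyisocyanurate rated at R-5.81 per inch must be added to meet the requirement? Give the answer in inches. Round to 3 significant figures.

3.09 in

ΔR = 26.1 − 8.17 = 17.93 ft²·°F·h/BTU
L = ΔR / (R/in) = 17.93/5.81 = 3.086 in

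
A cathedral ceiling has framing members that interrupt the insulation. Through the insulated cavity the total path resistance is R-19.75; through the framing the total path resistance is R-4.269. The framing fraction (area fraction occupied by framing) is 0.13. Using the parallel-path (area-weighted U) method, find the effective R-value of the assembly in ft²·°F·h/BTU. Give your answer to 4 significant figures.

U_eff = 0.87/19.75 + 0.13/4.269 = 0.044051 + 0.030452 = 0.074503
R_eff = 1/U_eff = 13.422 ft²·°F·h/BTU

13.42 ft²·°F·h/BTU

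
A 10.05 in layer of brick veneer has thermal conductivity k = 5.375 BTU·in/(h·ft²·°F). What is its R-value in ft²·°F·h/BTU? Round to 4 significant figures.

R = L/k = 10.05/5.375 = 1.8698 ft²·°F·h/BTU

1.870 ft²·°F·h/BTU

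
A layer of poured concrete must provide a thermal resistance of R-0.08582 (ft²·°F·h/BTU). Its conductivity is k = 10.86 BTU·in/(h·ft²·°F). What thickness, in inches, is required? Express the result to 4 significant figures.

L = R × k = 0.08582 × 10.86 = 0.93201 in

0.9320 in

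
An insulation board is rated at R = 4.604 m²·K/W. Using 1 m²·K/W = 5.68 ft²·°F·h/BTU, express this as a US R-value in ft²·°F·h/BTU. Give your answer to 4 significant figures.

R_US = 4.604 × 5.68 = 26.151

26.15 ft²·°F·h/BTU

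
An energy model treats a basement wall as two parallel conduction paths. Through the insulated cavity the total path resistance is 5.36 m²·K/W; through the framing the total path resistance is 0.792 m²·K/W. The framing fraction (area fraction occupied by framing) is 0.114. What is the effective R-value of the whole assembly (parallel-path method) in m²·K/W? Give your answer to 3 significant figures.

U_eff = 0.886/5.36 + 0.114/0.792 = 0.1653 + 0.1439 = 0.3092
R_eff = 1/U_eff = 3.234 m²·K/W

3.23 m²·K/W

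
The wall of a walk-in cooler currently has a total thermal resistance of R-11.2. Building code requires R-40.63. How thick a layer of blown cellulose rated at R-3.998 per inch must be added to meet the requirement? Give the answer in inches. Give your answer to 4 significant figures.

7.361 in

ΔR = 40.63 − 11.2 = 29.43 ft²·°F·h/BTU
L = ΔR / (R/in) = 29.43/3.998 = 7.3612 in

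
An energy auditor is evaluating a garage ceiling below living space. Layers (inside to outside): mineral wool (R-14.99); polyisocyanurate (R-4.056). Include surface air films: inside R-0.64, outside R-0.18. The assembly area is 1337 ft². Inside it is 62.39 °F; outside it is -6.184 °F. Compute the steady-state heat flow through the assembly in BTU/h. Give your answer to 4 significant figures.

R_total = 0.64 + 14.99 + 4.056 + 0.18 = 19.866 ft²·°F·h/BTU
Q = A·ΔT/R = 1337 × (62.39 − (-6.184)) / 19.866 = 4615.1 BTU/h

4615 BTU/h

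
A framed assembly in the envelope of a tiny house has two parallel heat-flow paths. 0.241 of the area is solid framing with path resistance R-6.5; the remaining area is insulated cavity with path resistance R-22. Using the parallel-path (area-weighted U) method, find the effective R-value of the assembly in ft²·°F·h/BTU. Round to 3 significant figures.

14.0 ft²·°F·h/BTU

U_eff = 0.759/22 + 0.241/6.5 = 0.0345 + 0.03708 = 0.07158
R_eff = 1/U_eff = 13.97 ft²·°F·h/BTU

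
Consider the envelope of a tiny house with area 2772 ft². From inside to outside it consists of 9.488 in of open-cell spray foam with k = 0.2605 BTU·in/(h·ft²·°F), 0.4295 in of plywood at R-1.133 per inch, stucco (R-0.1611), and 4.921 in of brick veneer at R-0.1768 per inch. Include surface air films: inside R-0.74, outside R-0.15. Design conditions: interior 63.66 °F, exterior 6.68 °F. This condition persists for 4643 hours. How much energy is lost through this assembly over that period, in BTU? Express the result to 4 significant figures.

18890000 BTU

9.488/0.2605 = 36.422
0.4295 × 1.133 = 0.48662
4.921 × 0.1768 = 0.87003
R_total = 0.74 + 36.422 + 0.48662 + 0.1611 + 0.87003 + 0.15 = 38.83 ft²·°F·h/BTU
Q = 2772 × (63.66 − 6.68) / 38.83 = 4067.7 BTU/h
E = 4067.7 × 4643 = 18886000 BTU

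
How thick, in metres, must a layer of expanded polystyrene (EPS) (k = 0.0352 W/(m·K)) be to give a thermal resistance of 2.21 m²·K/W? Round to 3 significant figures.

L = R·k = 2.21 × 0.0352 = 0.07779 m

0.0778 m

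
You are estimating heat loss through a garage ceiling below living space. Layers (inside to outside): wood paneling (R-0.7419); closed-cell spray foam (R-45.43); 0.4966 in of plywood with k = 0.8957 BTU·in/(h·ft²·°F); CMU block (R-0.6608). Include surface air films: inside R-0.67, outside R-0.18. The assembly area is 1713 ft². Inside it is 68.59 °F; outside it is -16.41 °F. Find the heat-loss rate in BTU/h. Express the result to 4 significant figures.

0.4966/0.8957 = 0.55443
R_total = 0.67 + 0.7419 + 45.43 + 0.55443 + 0.6608 + 0.18 = 48.237 ft²·°F·h/BTU
Q = A·ΔT/R = 1713 × (68.59 − (-16.41)) / 48.237 = 3018.5 BTU/h

3019 BTU/h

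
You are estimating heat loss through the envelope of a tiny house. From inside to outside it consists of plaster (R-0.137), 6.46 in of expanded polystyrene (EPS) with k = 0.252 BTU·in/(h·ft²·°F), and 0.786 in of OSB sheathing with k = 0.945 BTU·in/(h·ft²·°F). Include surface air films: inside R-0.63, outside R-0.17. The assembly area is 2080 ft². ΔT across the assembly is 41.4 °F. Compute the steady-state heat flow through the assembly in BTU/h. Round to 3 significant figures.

6.46/0.252 = 25.63
0.786/0.945 = 0.8317
R_total = 0.63 + 0.137 + 25.63 + 0.8317 + 0.17 = 27.4 ft²·°F·h/BTU
Q = A·ΔT/R = 2080 × 41.4 / 27.4 = 3142 BTU/h

3140 BTU/h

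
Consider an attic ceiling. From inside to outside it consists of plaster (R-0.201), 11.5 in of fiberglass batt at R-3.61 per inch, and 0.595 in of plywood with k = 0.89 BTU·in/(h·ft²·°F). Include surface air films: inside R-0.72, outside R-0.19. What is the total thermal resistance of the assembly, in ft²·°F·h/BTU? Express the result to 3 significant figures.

43.3 ft²·°F·h/BTU

11.5 × 3.61 = 41.52
0.595/0.89 = 0.6685
R_total = 0.72 + 0.201 + 41.52 + 0.6685 + 0.19 = 43.29 ft²·°F·h/BTU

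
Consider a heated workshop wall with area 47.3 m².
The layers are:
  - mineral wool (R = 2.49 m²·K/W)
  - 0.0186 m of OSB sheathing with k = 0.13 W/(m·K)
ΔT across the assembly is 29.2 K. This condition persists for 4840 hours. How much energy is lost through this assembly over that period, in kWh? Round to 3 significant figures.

2540 kWh

0.0186/0.13 = 0.1431
R_total = 2.49 + 0.1431 = 2.633 m²·K/W
Q = 47.3 × 29.2 / 2.633 = 524.5 W
E = 524.5 W × 4840 h / 1000 = 2539 kWh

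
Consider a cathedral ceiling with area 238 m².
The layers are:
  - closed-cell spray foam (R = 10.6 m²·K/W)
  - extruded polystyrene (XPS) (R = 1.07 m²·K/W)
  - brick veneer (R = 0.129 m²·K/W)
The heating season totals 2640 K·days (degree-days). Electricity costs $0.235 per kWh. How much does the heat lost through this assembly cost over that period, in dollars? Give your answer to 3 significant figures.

R_total = 10.6 + 1.07 + 0.129 = 11.8 m²·K/W
E = A × HDD × 24 / R / 1000 = 238 × 2640 × 24 / 11.8 / 1000 = 1278 kWh
Cost = 1278 × 0.235 = $300.3

300 dollars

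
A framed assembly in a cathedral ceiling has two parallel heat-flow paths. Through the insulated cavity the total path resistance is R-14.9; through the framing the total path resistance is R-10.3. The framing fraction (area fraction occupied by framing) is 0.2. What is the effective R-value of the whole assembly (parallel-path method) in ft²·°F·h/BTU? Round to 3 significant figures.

U_eff = 0.8/14.9 + 0.2/10.3 = 0.05369 + 0.01942 = 0.07311
R_eff = 1/U_eff = 13.68 ft²·°F·h/BTU

13.7 ft²·°F·h/BTU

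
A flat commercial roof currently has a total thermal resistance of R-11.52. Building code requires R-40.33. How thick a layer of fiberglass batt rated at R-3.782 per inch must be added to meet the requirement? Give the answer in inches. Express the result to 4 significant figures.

7.618 in

ΔR = 40.33 − 11.52 = 28.81 ft²·°F·h/BTU
L = ΔR / (R/in) = 28.81/3.782 = 7.6177 in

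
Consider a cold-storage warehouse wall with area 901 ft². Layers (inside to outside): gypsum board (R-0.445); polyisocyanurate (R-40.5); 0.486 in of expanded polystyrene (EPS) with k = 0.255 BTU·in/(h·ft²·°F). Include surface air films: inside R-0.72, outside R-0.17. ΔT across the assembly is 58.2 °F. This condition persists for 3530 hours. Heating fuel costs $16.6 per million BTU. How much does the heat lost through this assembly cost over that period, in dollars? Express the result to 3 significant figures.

0.486/0.255 = 1.906
R_total = 0.72 + 0.445 + 40.5 + 1.906 + 0.17 = 43.74 ft²·°F·h/BTU
Q = 901 × 58.2 / 43.74 = 1199 BTU/h
E = 1199 × 3530 = 4232000 BTU
Cost = 4232000/10⁶ × 16.6 = $70.25

70.2 dollars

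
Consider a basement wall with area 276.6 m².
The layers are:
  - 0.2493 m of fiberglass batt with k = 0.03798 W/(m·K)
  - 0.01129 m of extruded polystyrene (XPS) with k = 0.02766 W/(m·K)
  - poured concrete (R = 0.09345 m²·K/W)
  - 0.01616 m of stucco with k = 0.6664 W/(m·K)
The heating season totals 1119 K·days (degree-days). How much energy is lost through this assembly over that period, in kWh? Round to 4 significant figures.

1048 kWh

0.2493/0.03798 = 6.564
0.01129/0.02766 = 0.40817
0.01616/0.6664 = 0.02425
R_total = 6.564 + 0.40817 + 0.09345 + 0.02425 = 7.0899 m²·K/W
E = A × HDD × 24 / R / 1000 = 276.6 × 1119 × 24 / 7.0899 / 1000 = 1047.7 kWh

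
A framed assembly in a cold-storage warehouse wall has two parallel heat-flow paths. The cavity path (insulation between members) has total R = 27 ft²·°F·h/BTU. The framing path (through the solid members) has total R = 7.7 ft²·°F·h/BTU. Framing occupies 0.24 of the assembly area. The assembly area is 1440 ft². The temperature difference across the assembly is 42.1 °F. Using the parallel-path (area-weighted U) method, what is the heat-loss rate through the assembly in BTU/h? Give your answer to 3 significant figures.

3600 BTU/h

U_eff = 0.76/27 + 0.24/7.7 = 0.02815 + 0.03117 = 0.05932
R_eff = 1/U_eff = 16.86 ft²·°F·h/BTU
Q = 1440 × 42.1 / 16.86 = 3596 BTU/h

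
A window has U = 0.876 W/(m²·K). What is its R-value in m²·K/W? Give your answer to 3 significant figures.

R = 1/U = 1/0.876 = 1.142

1.14 m²·K/W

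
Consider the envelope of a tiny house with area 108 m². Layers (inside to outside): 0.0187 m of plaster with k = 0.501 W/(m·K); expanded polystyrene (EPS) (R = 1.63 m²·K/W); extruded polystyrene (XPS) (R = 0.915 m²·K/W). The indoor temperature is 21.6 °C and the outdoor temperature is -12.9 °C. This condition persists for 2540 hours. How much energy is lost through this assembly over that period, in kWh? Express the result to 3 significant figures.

3660 kWh

0.0187/0.501 = 0.03733
R_total = 0.03733 + 1.63 + 0.915 = 2.582 m²·K/W
Q = 108 × (21.6 − (-12.9)) / 2.582 = 1443 W
E = 1443 W × 2540 h / 1000 = 3665 kWh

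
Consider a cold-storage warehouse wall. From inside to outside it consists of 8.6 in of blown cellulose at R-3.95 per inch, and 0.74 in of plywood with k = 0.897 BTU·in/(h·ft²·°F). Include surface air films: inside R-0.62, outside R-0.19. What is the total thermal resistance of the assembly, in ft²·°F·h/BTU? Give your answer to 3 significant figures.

35.6 ft²·°F·h/BTU

8.6 × 3.95 = 33.97
0.74/0.897 = 0.825
R_total = 0.62 + 33.97 + 0.825 + 0.19 = 35.6 ft²·°F·h/BTU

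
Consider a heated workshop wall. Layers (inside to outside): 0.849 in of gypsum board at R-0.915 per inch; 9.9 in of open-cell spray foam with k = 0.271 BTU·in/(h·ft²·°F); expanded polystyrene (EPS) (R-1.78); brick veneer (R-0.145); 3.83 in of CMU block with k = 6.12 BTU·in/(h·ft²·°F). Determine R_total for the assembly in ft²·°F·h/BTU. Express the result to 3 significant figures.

0.849 × 0.915 = 0.7768
9.9/0.271 = 36.53
3.83/6.12 = 0.6258
R_total = 0.7768 + 36.53 + 1.78 + 0.145 + 0.6258 = 39.86 ft²·°F·h/BTU

39.9 ft²·°F·h/BTU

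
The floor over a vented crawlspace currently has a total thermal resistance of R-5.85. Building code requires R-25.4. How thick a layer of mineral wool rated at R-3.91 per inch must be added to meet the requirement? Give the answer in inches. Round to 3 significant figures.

5.00 in

ΔR = 25.4 − 5.85 = 19.55 ft²·°F·h/BTU
L = ΔR / (R/in) = 19.55/3.91 = 5 in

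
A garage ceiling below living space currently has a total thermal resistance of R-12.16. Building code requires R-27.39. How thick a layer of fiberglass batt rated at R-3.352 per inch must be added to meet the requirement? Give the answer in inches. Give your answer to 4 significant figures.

ΔR = 27.39 − 12.16 = 15.23 ft²·°F·h/BTU
L = ΔR / (R/in) = 15.23/3.352 = 4.5436 in

4.544 in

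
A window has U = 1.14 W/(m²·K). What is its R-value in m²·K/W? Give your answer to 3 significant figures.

0.877 m²·K/W

R = 1/U = 1/1.14 = 0.8772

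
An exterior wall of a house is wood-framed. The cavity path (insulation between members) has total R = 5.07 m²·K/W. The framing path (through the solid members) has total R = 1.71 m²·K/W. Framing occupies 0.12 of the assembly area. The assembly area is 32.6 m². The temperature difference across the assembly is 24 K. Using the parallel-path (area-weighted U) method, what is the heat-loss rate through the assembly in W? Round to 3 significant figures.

191 W

U_eff = 0.88/5.07 + 0.12/1.71 = 0.1736 + 0.07018 = 0.2437
R_eff = 1/U_eff = 4.103 m²·K/W
Q = 32.6 × 24 / 4.103 = 190.7 W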